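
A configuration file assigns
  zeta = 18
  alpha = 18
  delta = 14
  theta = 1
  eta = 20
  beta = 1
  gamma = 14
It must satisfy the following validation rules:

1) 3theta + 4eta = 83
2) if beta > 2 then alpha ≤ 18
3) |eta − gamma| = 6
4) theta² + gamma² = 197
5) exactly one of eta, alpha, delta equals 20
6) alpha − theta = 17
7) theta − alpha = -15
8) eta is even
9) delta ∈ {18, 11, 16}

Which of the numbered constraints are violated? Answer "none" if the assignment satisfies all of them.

Constraints 7 and 9 are violated.

1) 3theta + 4eta = 3(1) + 4(20) = 83  yes
2) beta = 1, not > 2; antecedent false, conditional vacuously true  yes
3) |20 − 14| = 6  yes
4) theta² + gamma² = 1² + 14² = 1 + 196 = 197  yes
5) eta=20, alpha=18, delta=14; 1 of them equals 20  yes
6) alpha − theta = 18 − 1 = 17  yes
7) theta − alpha = 1 − 18 = -17, not -15  no
8) eta = 20 is even  yes
9) delta = 14 is not in {18, 11, 16}  no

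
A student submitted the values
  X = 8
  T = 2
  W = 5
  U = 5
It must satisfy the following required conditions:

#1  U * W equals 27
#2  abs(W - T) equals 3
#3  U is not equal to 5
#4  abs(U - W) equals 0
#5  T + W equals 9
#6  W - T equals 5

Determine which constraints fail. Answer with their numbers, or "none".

#1 U * W = 5 * 5 = 25, not 27  fails
#2 abs(5 - 2) = 3  holds
#3 U = 5, but 5 is required to differ  fails
#4 abs(5 - 5) = 0  holds
#5 T + W = 2 + 5 = 7, not 9  fails
#6 W - T = 5 - 2 = 3, not 5  fails

Constraints 1, 3, 5, and 6 do not hold.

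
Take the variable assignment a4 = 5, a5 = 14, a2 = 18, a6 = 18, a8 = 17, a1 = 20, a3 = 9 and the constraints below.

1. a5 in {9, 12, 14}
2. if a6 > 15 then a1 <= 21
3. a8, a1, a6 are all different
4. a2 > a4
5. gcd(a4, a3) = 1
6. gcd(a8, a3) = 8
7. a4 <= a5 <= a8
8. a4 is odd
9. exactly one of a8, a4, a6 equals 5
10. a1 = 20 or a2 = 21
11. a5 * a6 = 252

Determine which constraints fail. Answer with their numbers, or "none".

1. a5 = 14 is in {9, 12, 14}  ✔
2. a6 = 18 > 15, so we need a1 ≤ 21; a1 = 20 ≤ 21  ✔
3. values 17, 20, 18 are pairwise distinct  ✔
4. a2 = 18, a4 = 5; 18 > 5  ✔
5. gcd(5, 9) = 1  ✔
6. gcd(17, 9) = 1, not 8  ✘
7. values 5 <= 14 <= 17  ✔
8. a4 = 5 is odd  ✔
9. a8=17, a4=5, a6=18; 1 of them equals 5  ✔
10. a1 = 20 = 20 (first disjunct)  ✔
11. a5 * a6 = 14 * 18 = 252  ✔

The assignment fails constraint 6.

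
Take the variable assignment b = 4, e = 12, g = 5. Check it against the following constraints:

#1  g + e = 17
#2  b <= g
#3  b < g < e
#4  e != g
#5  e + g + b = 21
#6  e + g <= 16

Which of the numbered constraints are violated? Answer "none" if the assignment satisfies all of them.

#1 g + e = 5 + 12 = 17 — holds.
#2 b = 4, g = 5; 4 ≤ 5 — holds.
#3 values 4 < 5 < 12 — holds.
#4 e = 12, g = 5; distinct — holds.
#5 e + g + b = 12 + 5 + 4 = 21 — holds.
#6 e + g = 12 + 5 = 17; 17 > 16, bound 16 not met — does not hold.

Violated: 6.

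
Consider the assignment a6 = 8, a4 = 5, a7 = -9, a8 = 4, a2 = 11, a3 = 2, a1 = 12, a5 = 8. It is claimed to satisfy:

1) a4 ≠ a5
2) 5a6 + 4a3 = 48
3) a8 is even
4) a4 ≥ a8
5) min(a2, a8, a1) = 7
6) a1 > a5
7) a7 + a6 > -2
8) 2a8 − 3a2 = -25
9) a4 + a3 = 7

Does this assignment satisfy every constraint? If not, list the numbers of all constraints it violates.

No — constraint 5 is not satisfied.

1) a4 = 5, a5 = 8; distinct  yes
2) 5a6 + 4a3 = 5(8) + 4(2) = 48  yes
3) a8 = 4 is even  yes
4) a4 = 5, a8 = 4; 5 ≥ 4  yes
5) min(11, 4, 12) = 4, not 7  no
6) a1 = 12, a5 = 8; 12 > 8  yes
7) a7 + a6 = -9 + 8 = -1; -1 > -2  yes
8) 2a8 − 3a2 = 2(4) − 3(11) = -25  yes
9) a4 + a3 = 5 + 2 = 7  yes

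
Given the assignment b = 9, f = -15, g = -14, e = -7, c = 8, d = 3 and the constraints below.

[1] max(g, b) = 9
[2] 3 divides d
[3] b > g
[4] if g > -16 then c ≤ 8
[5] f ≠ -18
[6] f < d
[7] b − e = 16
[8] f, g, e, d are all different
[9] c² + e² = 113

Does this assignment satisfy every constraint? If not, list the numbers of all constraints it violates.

[1] max(-14, 9) = 9  holds
[2] 3 / 3 = 1, so 3 divides 3  holds
[3] b = 9, g = -14; 9 > -14  holds
[4] g = -14 > -16, so we need c ≤ 8; c = 8 ≤ 8  holds
[5] f = -15, and -15 ≠ -18  holds
[6] f = -15, d = 3; -15 < 3  holds
[7] b − e = 9 − (-7) = 16  holds
[8] values -15, -14, -7, 3 are pairwise distinct  holds
[9] c² + e² = 8² + (-7)² = 64 + 49 = 113  holds

None — every constraint holds.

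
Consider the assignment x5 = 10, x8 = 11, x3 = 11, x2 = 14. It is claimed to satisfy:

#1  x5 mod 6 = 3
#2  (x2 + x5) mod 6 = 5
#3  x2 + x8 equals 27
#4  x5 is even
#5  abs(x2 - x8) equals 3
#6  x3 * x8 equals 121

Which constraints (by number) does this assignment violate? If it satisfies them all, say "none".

#1 10 mod 6 = 4, not 3  ✗
#2 x2 + x5 = 24; 24 mod 6 = 0, not 5  ✗
#3 x2 + x8 = 14 + 11 = 25, not 27  ✗
#4 x5 = 10 is even  ✓
#5 abs(14 - 11) = 3  ✓
#6 x3 * x8 = 11 * 11 = 121  ✓

Constraints 1, 2, and 3 are violated.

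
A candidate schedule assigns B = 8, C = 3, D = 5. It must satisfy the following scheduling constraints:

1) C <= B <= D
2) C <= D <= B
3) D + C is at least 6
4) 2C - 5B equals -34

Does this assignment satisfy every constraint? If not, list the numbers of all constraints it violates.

1) values 3, 8, 5; B = 8 is not <= D = 5 — violated.
2) values 3 <= 5 <= 8 — OK.
3) D + C = 5 + 3 = 8; 8 ≥ 6 — OK.
4) 2C - 5B = 2(3) - 5(8) = -34 — OK.

Constraint 1 does not hold.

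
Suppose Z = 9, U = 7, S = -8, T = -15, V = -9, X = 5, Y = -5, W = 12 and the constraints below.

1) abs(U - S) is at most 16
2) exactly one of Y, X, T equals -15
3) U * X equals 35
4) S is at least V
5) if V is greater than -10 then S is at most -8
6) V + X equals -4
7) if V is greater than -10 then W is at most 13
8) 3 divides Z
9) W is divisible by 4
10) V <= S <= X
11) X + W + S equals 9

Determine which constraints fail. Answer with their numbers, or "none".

No violations.

1) abs(7 - (-8)) = 15; 15 ≤ 16  true
2) Y=-5, X=5, T=-15; 1 of them equals -15  true
3) U * X = 7 * 5 = 35  true
4) S = -8, V = -9; -8 ≥ -9  true
5) V = -9 > -10, so we need S ≤ -8; S = -8 ≤ -8  true
6) V + X = -9 + 5 = -4  true
7) V = -9 > -10, so we need W ≤ 13; W = 12 ≤ 13  true
8) 9 / 3 = 3, so 3 divides 9  true
9) 12 / 4 = 3, so 4 divides 12  true
10) values -9 <= -8 <= 5  true
11) X + W + S = 5 + 12 + (-8) = 9  true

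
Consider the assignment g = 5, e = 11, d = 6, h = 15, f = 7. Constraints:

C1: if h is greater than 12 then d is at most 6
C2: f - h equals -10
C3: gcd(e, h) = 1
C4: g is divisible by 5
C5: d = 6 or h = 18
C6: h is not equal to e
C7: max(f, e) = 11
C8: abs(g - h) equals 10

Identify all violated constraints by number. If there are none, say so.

Constraint 2 does not hold.

C1: h = 15 > 12, so we need d ≤ 6; d = 6 ≤ 6 — satisfied.
C2: f - h = 7 - 15 = -8, not -10 — violated.
C3: gcd(11, 15) = 1 — satisfied.
C4: 5 / 5 = 1, so 5 divides 5 — satisfied.
C5: d = 6 = 6 (first disjunct) — satisfied.
C6: h = 15, e = 11; distinct — satisfied.
C7: max(7, 11) = 11 — satisfied.
C8: abs(5 - 15) = 10 — satisfied.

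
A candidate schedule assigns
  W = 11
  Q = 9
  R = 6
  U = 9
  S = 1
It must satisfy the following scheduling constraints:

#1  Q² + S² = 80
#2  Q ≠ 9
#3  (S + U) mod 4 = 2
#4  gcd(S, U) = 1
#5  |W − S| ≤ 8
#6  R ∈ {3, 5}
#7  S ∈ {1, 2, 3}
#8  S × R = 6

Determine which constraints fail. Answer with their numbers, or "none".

#1 Q² + S² = 9² + 1² = 81 + 1 = 82, not 80 — violated.
#2 Q = 9, but 9 is required to differ — violated.
#3 S + U = 10; 10 mod 4 = 2 — satisfied.
#4 gcd(1, 9) = 1 — satisfied.
#5 |11 − 1| = 10; 10 > 8, exceeds bound 8 — violated.
#6 R = 6 is not in {3, 5} — violated.
#7 S = 1 is in {1, 2, 3} — satisfied.
#8 S × R = 1 × 6 = 6 — satisfied.

Constraints 1, 2, 5, 6 are violated.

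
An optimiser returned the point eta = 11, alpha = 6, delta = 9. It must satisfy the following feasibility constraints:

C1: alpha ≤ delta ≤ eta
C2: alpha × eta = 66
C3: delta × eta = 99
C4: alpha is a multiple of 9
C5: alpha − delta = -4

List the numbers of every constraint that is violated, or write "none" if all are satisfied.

No — constraints 4 and 5 are not satisfied.

C1: values 6 ≤ 9 ≤ 11 — OK.
C2: alpha × eta = 6 × 11 = 66 — OK.
C3: delta × eta = 9 × 11 = 99 — OK.
C4: 6 = 9×0 + 6, so 9 does not divide 6 — violated.
C5: alpha − delta = 6 − 9 = -3, not -4 — violated.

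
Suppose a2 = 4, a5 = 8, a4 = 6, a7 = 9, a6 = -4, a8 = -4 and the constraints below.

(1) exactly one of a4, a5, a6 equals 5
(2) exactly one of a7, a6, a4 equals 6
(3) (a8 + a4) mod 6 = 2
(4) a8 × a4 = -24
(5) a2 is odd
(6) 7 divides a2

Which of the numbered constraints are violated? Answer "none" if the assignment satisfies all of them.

(1) a4=6, a5=8, a6=-4; 0 of them equal 5, not exactly one — violated.
(2) a7=9, a6=-4, a4=6; 1 of them equals 6 — satisfied.
(3) a8 + a4 = 2; 2 mod 6 = 2 — satisfied.
(4) a8 × a4 = -4 × 6 = -24 — satisfied.
(5) a2 = 4 is even — violated.
(6) 4 = 7×0 + 4, so 7 does not divide 4 — violated.

No — constraints 1, 5, 6 are not satisfied.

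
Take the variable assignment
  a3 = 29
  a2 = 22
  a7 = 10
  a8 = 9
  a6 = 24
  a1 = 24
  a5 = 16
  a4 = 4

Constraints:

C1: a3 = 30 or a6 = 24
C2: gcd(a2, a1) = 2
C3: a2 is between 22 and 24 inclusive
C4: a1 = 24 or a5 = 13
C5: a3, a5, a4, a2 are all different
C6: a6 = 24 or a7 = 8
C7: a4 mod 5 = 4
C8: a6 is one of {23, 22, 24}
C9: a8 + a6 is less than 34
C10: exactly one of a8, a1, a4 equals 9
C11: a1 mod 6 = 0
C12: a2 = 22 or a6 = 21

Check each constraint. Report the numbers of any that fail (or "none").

C1: a3 = 29 ≠ 30, but a6 = 24 = 24 (second disjunct)  holds
C2: gcd(22, 24) = 2  holds
C3: a2 = 22 lies in [22, 24]  holds
C4: a1 = 24 = 24 (first disjunct)  holds
C5: values 29, 16, 4, 22 are pairwise distinct  holds
C6: a6 = 24 = 24 (first disjunct)  holds
C7: 4 mod 5 = 4  holds
C8: a6 = 24 is in {23, 22, 24}  holds
C9: a8 + a6 = 9 + 24 = 33; 33 < 34  holds
C10: a8=9, a1=24, a4=4; 1 of them equals 9  holds
C11: 24 mod 6 = 0  holds
C12: a2 = 22 = 22 (first disjunct)  holds

The assignment satisfies every constraint.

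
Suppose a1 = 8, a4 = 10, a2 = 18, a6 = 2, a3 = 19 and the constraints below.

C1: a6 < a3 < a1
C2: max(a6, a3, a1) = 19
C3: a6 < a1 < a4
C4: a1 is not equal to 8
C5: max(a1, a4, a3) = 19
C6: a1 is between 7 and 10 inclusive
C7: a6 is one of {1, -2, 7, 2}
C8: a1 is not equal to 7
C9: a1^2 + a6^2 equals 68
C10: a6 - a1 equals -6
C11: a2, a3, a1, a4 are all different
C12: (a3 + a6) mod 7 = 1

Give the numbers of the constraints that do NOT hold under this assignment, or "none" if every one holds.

Constraints 1, 4, and 12 are violated.

C1: values 2, 19, 8; a3 = 19 is not < a1 = 8 — violated.
C2: max(2, 19, 8) = 19 — satisfied.
C3: values 2 < 8 < 10 — satisfied.
C4: a1 = 8, but 8 is required to differ — violated.
C5: max(8, 10, 19) = 19 — satisfied.
C6: a1 = 8 lies in [7, 10] — satisfied.
C7: a6 = 2 is in {1, -2, 7, 2} — satisfied.
C8: a1 = 8, and 8 ≠ 7 — satisfied.
C9: a1^2 + a6^2 = 8^2 + 2^2 = 64 + 4 = 68 — satisfied.
C10: a6 - a1 = 2 - 8 = -6 — satisfied.
C11: values 18, 19, 8, 10 are pairwise distinct — satisfied.
C12: a3 + a6 = 21; 21 mod 7 = 0, not 1 — violated.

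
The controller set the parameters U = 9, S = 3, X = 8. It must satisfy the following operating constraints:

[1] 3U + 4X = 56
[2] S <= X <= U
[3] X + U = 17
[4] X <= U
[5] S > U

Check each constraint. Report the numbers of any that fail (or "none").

[1] 3U + 4X = 3(9) + 4(8) = 59, not 56 — does not hold.
[2] values 3 <= 8 <= 9 — holds.
[3] X + U = 8 + 9 = 17 — holds.
[4] X = 8, U = 9; 8 ≤ 9 — holds.
[5] S = 3, U = 9; 3 ≤ 9 (want >) — does not hold.

The assignment fails constraints 1, 5.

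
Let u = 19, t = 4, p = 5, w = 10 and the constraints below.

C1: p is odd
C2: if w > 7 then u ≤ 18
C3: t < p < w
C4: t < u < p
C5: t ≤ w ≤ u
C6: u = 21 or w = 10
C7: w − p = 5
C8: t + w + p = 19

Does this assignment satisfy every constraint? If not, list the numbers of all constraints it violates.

No — constraints 2, 4 are not satisfied.

C1: p = 5 is odd — holds.
C2: w = 10 > 7, so we need u ≤ 18; but u = 19 > 18 — does not hold.
C3: values 4 < 5 < 10 — holds.
C4: values 4, 19, 5; u = 19 is not < p = 5 — does not hold.
C5: values 4 ≤ 10 ≤ 19 — holds.
C6: u = 19 ≠ 21, but w = 10 = 10 (second disjunct) — holds.
C7: w − p = 10 − 5 = 5 — holds.
C8: t + w + p = 4 + 10 + 5 = 19 — holds.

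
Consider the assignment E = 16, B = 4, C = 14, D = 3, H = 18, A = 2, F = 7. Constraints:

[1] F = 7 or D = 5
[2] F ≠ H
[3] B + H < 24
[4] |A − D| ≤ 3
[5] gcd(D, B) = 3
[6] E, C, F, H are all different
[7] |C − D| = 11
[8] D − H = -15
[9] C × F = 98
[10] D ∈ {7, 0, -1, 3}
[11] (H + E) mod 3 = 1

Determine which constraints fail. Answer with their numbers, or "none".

[1] F = 7 = 7 (first disjunct) — holds.
[2] F = 7, H = 18; distinct — holds.
[3] B + H = 4 + 18 = 22; 22 < 24 — holds.
[4] |2 − 3| = 1; 1 ≤ 3 — holds.
[5] gcd(3, 4) = 1, not 3 — fails.
[6] values 16, 14, 7, 18 are pairwise distinct — holds.
[7] |14 − 3| = 11 — holds.
[8] D − H = 3 − 18 = -15 — holds.
[9] C × F = 14 × 7 = 98 — holds.
[10] D = 3 is in {7, 0, -1, 3} — holds.
[11] H + E = 34; 34 mod 3 = 1 — holds.

The assignment fails constraint 5.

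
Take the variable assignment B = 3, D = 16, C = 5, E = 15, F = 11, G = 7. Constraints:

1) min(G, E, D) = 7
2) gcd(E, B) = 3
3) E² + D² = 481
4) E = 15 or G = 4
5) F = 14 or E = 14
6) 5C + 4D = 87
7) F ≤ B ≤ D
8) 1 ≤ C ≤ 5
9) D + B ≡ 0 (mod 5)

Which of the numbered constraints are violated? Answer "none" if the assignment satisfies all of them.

Violated: 5, 6, 7, 9.

1) min(7, 15, 16) = 7 — holds.
2) gcd(15, 3) = 3 — holds.
3) E² + D² = 15² + 16² = 225 + 256 = 481 — holds.
4) E = 15 = 15 (first disjunct) — holds.
5) F = 11 ≠ 14 and E = 15 ≠ 14; both disjuncts false — does not hold.
6) 5C + 4D = 5(5) + 4(16) = 89, not 87 — does not hold.
7) values 11, 3, 16; F = 11 is not ≤ B = 3 — does not hold.
8) C = 5 lies in [1, 5] — holds.
9) D + B = 19; 19 mod 5 = 4, not 0 — does not hold.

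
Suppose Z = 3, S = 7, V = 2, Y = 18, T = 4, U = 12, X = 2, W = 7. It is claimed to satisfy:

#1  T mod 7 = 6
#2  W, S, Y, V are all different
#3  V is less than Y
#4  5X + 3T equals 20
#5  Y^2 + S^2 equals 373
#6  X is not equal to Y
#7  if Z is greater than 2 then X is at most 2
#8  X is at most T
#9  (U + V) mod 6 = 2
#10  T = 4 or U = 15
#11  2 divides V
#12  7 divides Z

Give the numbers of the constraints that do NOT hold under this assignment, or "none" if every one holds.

Constraints 1, 2, 4, and 12 do not hold.

#1 4 mod 7 = 4, not 6 — fails.
#2 W = S = 7, not all different — fails.
#3 V = 2, Y = 18; 2 < 18 — holds.
#4 5X + 3T = 5(2) + 3(4) = 22, not 20 — fails.
#5 Y^2 + S^2 = 18^2 + 7^2 = 324 + 49 = 373 — holds.
#6 X = 2, Y = 18; distinct — holds.
#7 Z = 3 > 2, so we need X ≤ 2; X = 2 ≤ 2 — holds.
#8 X = 2, T = 4; 2 ≤ 4 — holds.
#9 U + V = 14; 14 mod 6 = 2 — holds.
#10 T = 4 = 4 (first disjunct) — holds.
#11 2 / 2 = 1, so 2 divides 2 — holds.
#12 3 = 7*0 + 3, so 7 does not divide 3 — fails.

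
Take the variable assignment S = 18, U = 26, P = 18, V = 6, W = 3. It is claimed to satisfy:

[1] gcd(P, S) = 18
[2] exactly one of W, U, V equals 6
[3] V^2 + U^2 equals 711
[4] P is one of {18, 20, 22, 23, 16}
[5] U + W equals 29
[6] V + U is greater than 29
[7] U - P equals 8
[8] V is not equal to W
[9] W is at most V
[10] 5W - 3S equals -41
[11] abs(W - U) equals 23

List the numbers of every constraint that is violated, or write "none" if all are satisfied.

[1] gcd(18, 18) = 18  ✔
[2] W=3, U=26, V=6; 1 of them equals 6  ✔
[3] V^2 + U^2 = 6^2 + 26^2 = 36 + 676 = 712, not 711  ✘
[4] P = 18 is in {18, 20, 22, 23, 16}  ✔
[5] U + W = 26 + 3 = 29  ✔
[6] V + U = 6 + 26 = 32; 32 > 29  ✔
[7] U - P = 26 - 18 = 8  ✔
[8] V = 6, W = 3; distinct  ✔
[9] W = 3, V = 6; 3 ≤ 6  ✔
[10] 5W - 3S = 5(3) - 3(18) = -39, not -41  ✘
[11] abs(3 - 26) = 23  ✔

Constraints 3 and 10 do not hold.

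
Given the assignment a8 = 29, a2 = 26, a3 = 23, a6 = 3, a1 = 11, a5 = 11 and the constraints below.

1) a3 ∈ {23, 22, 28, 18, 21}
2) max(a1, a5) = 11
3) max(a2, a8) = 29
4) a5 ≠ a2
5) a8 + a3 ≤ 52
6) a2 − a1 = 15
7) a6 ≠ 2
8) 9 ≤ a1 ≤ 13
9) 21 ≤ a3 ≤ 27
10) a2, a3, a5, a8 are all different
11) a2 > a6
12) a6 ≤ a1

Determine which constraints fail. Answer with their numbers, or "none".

1) a3 = 23 is in {23, 22, 28, 18, 21} — holds.
2) max(11, 11) = 11 — holds.
3) max(26, 29) = 29 — holds.
4) a5 = 11, a2 = 26; distinct — holds.
5) a8 + a3 = 29 + 23 = 52; 52 ≤ 52 — holds.
6) a2 − a1 = 26 − 11 = 15 — holds.
7) a6 = 3, and 3 ≠ 2 — holds.
8) a1 = 11 lies in [9, 13] — holds.
9) a3 = 23 lies in [21, 27] — holds.
10) values 26, 23, 11, 29 are pairwise distinct — holds.
11) a2 = 26, a6 = 3; 26 > 3 — holds.
12) a6 = 3, a1 = 11; 3 ≤ 11 — holds.

All constraints are satisfied.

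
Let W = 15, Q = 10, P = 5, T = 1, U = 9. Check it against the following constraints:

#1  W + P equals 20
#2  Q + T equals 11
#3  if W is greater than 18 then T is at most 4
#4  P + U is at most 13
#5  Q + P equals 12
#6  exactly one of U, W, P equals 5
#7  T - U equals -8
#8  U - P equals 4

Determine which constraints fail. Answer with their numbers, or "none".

No — constraints 4, 5 are not satisfied.

#1 W + P = 15 + 5 = 20 — OK.
#2 Q + T = 10 + 1 = 11 — OK.
#3 W = 15, not > 18; antecedent false, conditional vacuously true — OK.
#4 P + U = 5 + 9 = 14; 14 > 13, bound 13 not met — violated.
#5 Q + P = 10 + 5 = 15, not 12 — violated.
#6 U=9, W=15, P=5; 1 of them equals 5 — OK.
#7 T - U = 1 - 9 = -8 — OK.
#8 U - P = 9 - 5 = 4 — OK.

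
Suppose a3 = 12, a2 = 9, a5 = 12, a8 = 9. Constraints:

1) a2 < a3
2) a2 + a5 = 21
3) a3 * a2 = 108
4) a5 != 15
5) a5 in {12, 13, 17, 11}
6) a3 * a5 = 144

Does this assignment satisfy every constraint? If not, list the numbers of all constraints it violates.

All constraints are satisfied.

1) a2 = 9, a3 = 12; 9 < 12 — holds.
2) a2 + a5 = 9 + 12 = 21 — holds.
3) a3 * a2 = 12 * 9 = 108 — holds.
4) a5 = 12, and 12 ≠ 15 — holds.
5) a5 = 12 is in {12, 13, 17, 11} — holds.
6) a3 * a5 = 12 * 12 = 144 — holds.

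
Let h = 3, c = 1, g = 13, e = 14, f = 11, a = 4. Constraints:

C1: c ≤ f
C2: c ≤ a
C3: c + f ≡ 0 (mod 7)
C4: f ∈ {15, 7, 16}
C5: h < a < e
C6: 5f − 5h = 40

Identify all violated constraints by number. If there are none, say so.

C1: c = 1, f = 11; 1 ≤ 11  yes
C2: c = 1, a = 4; 1 ≤ 4  yes
C3: c + f = 12; 12 mod 7 = 5, not 0  no
C4: f = 11 is not in {15, 7, 16}  no
C5: values 3 < 4 < 14  yes
C6: 5f − 5h = 5(11) − 5(3) = 40  yes

Constraints 3 and 4 are violated.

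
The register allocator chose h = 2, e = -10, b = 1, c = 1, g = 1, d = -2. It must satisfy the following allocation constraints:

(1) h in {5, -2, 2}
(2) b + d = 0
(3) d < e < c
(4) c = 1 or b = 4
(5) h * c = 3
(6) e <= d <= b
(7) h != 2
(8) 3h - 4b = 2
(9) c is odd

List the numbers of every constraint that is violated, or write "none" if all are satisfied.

(1) h = 2 is in {5, -2, 2} — satisfied.
(2) b + d = 1 + (-2) = -1, not 0 — violated.
(3) values -2, -10, 1; d = -2 is not < e = -10 — violated.
(4) c = 1 = 1 (first disjunct) — satisfied.
(5) h * c = 2 * 1 = 2, not 3 — violated.
(6) values -10 <= -2 <= 1 — satisfied.
(7) h = 2, but 2 is required to differ — violated.
(8) 3h - 4b = 3(2) - 4(1) = 2 — satisfied.
(9) c = 1 is odd — satisfied.

Constraints 2, 3, 5, and 7 do not hold.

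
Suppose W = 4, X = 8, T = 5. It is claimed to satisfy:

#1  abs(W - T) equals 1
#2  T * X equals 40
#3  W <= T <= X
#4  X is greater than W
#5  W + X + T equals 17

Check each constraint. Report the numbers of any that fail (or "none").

The assignment satisfies every constraint.

#1 abs(4 - 5) = 1 — holds.
#2 T * X = 5 * 8 = 40 — holds.
#3 values 4 <= 5 <= 8 — holds.
#4 X = 8, W = 4; 8 > 4 — holds.
#5 W + X + T = 4 + 8 + 5 = 17 — holds.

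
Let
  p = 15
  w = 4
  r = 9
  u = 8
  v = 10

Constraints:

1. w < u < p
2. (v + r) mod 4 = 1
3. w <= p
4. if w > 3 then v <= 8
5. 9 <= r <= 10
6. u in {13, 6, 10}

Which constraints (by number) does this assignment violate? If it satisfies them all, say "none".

No — constraints 2, 4, and 6 are not satisfied.

1. values 4 < 8 < 15  ✓
2. v + r = 19; 19 mod 4 = 3, not 1  ✗
3. w = 4, p = 15; 4 ≤ 15  ✓
4. w = 4 > 3, so we need v ≤ 8; but v = 10 > 8  ✗
5. r = 9 lies in [9, 10]  ✓
6. u = 8 is not in {13, 6, 10}  ✗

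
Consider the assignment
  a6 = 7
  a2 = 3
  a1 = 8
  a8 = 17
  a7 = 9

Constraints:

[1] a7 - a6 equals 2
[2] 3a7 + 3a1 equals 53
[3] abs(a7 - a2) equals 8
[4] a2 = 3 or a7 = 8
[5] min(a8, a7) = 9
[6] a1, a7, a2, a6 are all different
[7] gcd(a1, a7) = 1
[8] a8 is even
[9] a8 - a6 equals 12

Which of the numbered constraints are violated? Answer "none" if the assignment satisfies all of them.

Violated: 2, 3, 8, and 9.

[1] a7 - a6 = 9 - 7 = 2 — OK.
[2] 3a7 + 3a1 = 3(9) + 3(8) = 51, not 53 — violated.
[3] abs(9 - 3) = 6, not 8 — violated.
[4] a2 = 3 = 3 (first disjunct) — OK.
[5] min(17, 9) = 9 — OK.
[6] values 8, 9, 3, 7 are pairwise distinct — OK.
[7] gcd(8, 9) = 1 — OK.
[8] a8 = 17 is odd — violated.
[9] a8 - a6 = 17 - 7 = 10, not 12 — violated.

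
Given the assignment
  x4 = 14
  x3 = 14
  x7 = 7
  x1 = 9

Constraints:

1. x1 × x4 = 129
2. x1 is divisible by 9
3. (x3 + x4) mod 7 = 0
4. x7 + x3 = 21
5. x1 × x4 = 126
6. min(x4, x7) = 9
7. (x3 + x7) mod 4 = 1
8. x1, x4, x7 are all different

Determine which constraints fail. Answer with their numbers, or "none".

1. x1 × x4 = 9 × 14 = 126, not 129  ✗
2. 9 / 9 = 1, so 9 divides 9  ✓
3. x3 + x4 = 28; 28 mod 7 = 0  ✓
4. x7 + x3 = 7 + 14 = 21  ✓
5. x1 × x4 = 9 × 14 = 126  ✓
6. min(14, 7) = 7, not 9  ✗
7. x3 + x7 = 21; 21 mod 4 = 1  ✓
8. values 9, 14, 7 are pairwise distinct  ✓

Violated: 1, 6.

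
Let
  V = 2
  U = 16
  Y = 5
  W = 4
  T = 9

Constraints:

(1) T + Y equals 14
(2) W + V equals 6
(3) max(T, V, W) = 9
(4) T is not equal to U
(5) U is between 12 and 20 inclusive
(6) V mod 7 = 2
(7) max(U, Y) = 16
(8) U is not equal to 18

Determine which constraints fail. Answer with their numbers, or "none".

(1) T + Y = 9 + 5 = 14  yes
(2) W + V = 4 + 2 = 6  yes
(3) max(9, 2, 4) = 9  yes
(4) T = 9, U = 16; distinct  yes
(5) U = 16 lies in [12, 20]  yes
(6) 2 mod 7 = 2  yes
(7) max(16, 5) = 16  yes
(8) U = 16, and 16 ≠ 18  yes

All constraints are satisfied.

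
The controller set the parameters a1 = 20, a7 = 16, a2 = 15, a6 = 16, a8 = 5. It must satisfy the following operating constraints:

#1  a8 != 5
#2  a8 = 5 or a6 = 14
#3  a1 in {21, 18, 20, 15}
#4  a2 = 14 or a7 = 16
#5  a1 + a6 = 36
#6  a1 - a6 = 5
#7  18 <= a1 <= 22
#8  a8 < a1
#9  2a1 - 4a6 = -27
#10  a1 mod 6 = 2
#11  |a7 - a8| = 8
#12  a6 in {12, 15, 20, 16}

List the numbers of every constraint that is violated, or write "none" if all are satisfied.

#1 a8 = 5, but 5 is required to differ  false
#2 a8 = 5 = 5 (first disjunct)  true
#3 a1 = 20 is in {21, 18, 20, 15}  true
#4 a2 = 15 ≠ 14, but a7 = 16 = 16 (second disjunct)  true
#5 a1 + a6 = 20 + 16 = 36  true
#6 a1 - a6 = 20 - 16 = 4, not 5  false
#7 a1 = 20 lies in [18, 22]  true
#8 a8 = 5, a1 = 20; 5 < 20  true
#9 2a1 - 4a6 = 2(20) - 4(16) = -24, not -27  false
#10 20 mod 6 = 2  true
#11 |16 - 5| = 11, not 8  false
#12 a6 = 16 is in {12, 15, 20, 16}  true

Constraints 1, 6, 9, 11 are violated.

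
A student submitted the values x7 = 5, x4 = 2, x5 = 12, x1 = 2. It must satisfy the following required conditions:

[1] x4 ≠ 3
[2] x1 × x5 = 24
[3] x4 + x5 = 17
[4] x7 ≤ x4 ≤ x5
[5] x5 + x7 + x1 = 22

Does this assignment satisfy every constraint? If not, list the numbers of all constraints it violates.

Violated: 3, 4, 5.

[1] x4 = 2, and 2 ≠ 3 — satisfied.
[2] x1 × x5 = 2 × 12 = 24 — satisfied.
[3] x4 + x5 = 2 + 12 = 14, not 17 — violated.
[4] values 5, 2, 12; x7 = 5 is not ≤ x4 = 2 — violated.
[5] x5 + x7 + x1 = 12 + 5 + 2 = 19, not 22 — violated.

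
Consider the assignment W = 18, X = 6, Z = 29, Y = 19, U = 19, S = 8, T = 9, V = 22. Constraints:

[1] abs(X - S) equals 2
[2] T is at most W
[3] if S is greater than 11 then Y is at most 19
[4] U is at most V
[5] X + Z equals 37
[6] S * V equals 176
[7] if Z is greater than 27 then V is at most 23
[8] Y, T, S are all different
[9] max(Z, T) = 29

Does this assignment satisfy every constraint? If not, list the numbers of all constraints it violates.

Constraint 5 does not hold.

[1] abs(6 - 8) = 2 — holds.
[2] T = 9, W = 18; 9 ≤ 18 — holds.
[3] S = 8, not > 11; antecedent false, conditional vacuously true — holds.
[4] U = 19, V = 22; 19 ≤ 22 — holds.
[5] X + Z = 6 + 29 = 35, not 37 — fails.
[6] S * V = 8 * 22 = 176 — holds.
[7] Z = 29 > 27, so we need V ≤ 23; V = 22 ≤ 23 — holds.
[8] values 19, 9, 8 are pairwise distinct — holds.
[9] max(29, 9) = 29 — holds.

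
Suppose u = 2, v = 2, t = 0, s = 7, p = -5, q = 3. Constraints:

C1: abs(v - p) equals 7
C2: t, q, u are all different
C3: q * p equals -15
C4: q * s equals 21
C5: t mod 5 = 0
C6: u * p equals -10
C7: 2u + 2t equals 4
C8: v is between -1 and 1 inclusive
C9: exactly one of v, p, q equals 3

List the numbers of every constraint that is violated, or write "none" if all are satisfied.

C1: abs(2 - (-5)) = 7 — satisfied.
C2: values 0, 3, 2 are pairwise distinct — satisfied.
C3: q * p = 3 * (-5) = -15 — satisfied.
C4: q * s = 3 * 7 = 21 — satisfied.
C5: 0 mod 5 = 0 — satisfied.
C6: u * p = 2 * (-5) = -10 — satisfied.
C7: 2u + 2t = 2(2) + 2(0) = 4 — satisfied.
C8: v = 2 is outside [-1, 1] — violated.
C9: v=2, p=-5, q=3; 1 of them equals 3 — satisfied.

Constraint 8 does not hold.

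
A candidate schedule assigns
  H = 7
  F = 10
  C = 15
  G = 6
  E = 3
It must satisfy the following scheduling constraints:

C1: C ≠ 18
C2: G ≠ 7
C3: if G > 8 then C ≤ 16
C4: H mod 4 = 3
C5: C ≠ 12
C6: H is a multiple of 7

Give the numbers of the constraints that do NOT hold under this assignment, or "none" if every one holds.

C1: C = 15, and 15 ≠ 18  ✔
C2: G = 6, and 6 ≠ 7  ✔
C3: G = 6, not > 8; antecedent false, conditional vacuously true  ✔
C4: 7 mod 4 = 3  ✔
C5: C = 15, and 15 ≠ 12  ✔
C6: 7 / 7 = 1, so 7 divides 7  ✔

None — every constraint holds.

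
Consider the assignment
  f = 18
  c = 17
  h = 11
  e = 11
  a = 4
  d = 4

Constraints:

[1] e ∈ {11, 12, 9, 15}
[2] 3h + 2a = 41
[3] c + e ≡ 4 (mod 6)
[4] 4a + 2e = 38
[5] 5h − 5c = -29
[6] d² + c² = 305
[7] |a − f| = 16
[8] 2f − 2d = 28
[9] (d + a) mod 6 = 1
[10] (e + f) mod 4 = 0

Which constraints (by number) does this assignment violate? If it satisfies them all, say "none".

Violated: 5, 7, 9, and 10.

[1] e = 11 is in {11, 12, 9, 15} — holds.
[2] 3h + 2a = 3(11) + 2(4) = 41 — holds.
[3] c + e = 28; 28 mod 6 = 4 — holds.
[4] 4a + 2e = 4(4) + 2(11) = 38 — holds.
[5] 5h − 5c = 5(11) − 5(17) = -30, not -29 — fails.
[6] d² + c² = 4² + 17² = 16 + 289 = 305 — holds.
[7] |4 − 18| = 14, not 16 — fails.
[8] 2f − 2d = 2(18) − 2(4) = 28 — holds.
[9] d + a = 8; 8 mod 6 = 2, not 1 — fails.
[10] e + f = 29; 29 mod 4 = 1, not 0 — fails.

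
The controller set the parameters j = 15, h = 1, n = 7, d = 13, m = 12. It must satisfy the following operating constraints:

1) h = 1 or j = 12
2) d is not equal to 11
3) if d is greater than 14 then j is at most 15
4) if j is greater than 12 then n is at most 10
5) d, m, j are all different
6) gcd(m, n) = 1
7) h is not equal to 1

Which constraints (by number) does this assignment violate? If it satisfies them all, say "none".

Violated: 7.

1) h = 1 = 1 (first disjunct)  OK
2) d = 13, and 13 ≠ 11  OK
3) d = 13, not > 14; antecedent false, conditional vacuously true  OK
4) j = 15 > 12, so we need n ≤ 10; n = 7 ≤ 10  OK
5) values 13, 12, 15 are pairwise distinct  OK
6) gcd(12, 7) = 1  OK
7) h = 1, but 1 is required to differ  FAIL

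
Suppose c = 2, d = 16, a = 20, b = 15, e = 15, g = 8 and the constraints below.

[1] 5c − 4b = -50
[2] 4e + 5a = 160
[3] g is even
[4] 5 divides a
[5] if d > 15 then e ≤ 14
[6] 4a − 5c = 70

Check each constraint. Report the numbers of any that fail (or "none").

Violated: 5.

[1] 5c − 4b = 5(2) − 4(15) = -50 — OK.
[2] 4e + 5a = 4(15) + 5(20) = 160 — OK.
[3] g = 8 is even — OK.
[4] 20 / 5 = 4, so 5 divides 20 — OK.
[5] d = 16 > 15, so we need e ≤ 14; but e = 15 > 14 — violated.
[6] 4a − 5c = 4(20) − 5(2) = 70 — OK.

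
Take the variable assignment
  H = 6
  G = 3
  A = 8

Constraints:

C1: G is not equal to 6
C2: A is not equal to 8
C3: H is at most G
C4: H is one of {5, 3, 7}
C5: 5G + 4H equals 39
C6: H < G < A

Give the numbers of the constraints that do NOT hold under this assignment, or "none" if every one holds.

C1: G = 3, and 3 ≠ 6 — holds.
C2: A = 8, but 8 is required to differ — fails.
C3: H = 6, G = 3; 6 > 3 (want ≤) — fails.
C4: H = 6 is not in {5, 3, 7} — fails.
C5: 5G + 4H = 5(3) + 4(6) = 39 — holds.
C6: values 6, 3, 8; H = 6 is not < G = 3 — fails.

Constraints 2, 3, 4, and 6 are violated.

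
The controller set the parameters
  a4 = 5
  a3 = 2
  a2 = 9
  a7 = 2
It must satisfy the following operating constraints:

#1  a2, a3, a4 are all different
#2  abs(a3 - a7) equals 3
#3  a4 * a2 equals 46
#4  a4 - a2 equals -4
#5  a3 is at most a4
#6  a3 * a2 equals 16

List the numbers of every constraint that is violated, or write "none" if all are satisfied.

Violated: 2, 3, and 6.

#1 values 9, 2, 5 are pairwise distinct — satisfied.
#2 abs(2 - 2) = 0, not 3 — violated.
#3 a4 * a2 = 5 * 9 = 45, not 46 — violated.
#4 a4 - a2 = 5 - 9 = -4 — satisfied.
#5 a3 = 2, a4 = 5; 2 ≤ 5 — satisfied.
#6 a3 * a2 = 2 * 9 = 18, not 16 — violated.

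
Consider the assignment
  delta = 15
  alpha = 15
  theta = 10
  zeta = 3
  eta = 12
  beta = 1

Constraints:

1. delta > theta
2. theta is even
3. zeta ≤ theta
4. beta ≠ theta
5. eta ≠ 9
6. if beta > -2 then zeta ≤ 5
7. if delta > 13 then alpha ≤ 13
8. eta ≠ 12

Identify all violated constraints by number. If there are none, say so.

1. delta = 15, theta = 10; 15 > 10 — OK.
2. theta = 10 is even — OK.
3. zeta = 3, theta = 10; 3 ≤ 10 — OK.
4. beta = 1, theta = 10; distinct — OK.
5. eta = 12, and 12 ≠ 9 — OK.
6. beta = 1 > -2, so we need zeta ≤ 5; zeta = 3 ≤ 5 — OK.
7. delta = 15 > 13, so we need alpha ≤ 13; but alpha = 15 > 13 — violated.
8. eta = 12, but 12 is required to differ — violated.

Constraints 7 and 8 do not hold.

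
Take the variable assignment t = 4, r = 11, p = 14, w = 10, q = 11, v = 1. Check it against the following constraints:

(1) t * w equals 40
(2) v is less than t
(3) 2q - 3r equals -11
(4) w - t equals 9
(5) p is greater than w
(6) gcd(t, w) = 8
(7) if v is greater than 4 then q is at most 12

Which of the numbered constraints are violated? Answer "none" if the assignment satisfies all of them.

(1) t * w = 4 * 10 = 40  ✔
(2) v = 1, t = 4; 1 < 4  ✔
(3) 2q - 3r = 2(11) - 3(11) = -11  ✔
(4) w - t = 10 - 4 = 6, not 9  ✘
(5) p = 14, w = 10; 14 > 10  ✔
(6) gcd(4, 10) = 2, not 8  ✘
(7) v = 1, not > 4; antecedent false, conditional vacuously true  ✔

Constraints 4 and 6 do not hold.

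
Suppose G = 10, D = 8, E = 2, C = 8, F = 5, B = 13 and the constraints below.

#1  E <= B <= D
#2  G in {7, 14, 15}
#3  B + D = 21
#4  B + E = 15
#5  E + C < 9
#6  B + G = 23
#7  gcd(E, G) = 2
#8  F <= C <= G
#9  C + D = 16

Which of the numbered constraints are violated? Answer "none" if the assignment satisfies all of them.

#1 values 2, 13, 8; B = 13 is not <= D = 8  ✘
#2 G = 10 is not in {7, 14, 15}  ✘
#3 B + D = 13 + 8 = 21  ✔
#4 B + E = 13 + 2 = 15  ✔
#5 E + C = 2 + 8 = 10; 10 ≥ 9, bound 9 not met  ✘
#6 B + G = 13 + 10 = 23  ✔
#7 gcd(2, 10) = 2  ✔
#8 values 5 <= 8 <= 10  ✔
#9 C + D = 8 + 8 = 16  ✔

Constraints 1, 2, 5 do not hold.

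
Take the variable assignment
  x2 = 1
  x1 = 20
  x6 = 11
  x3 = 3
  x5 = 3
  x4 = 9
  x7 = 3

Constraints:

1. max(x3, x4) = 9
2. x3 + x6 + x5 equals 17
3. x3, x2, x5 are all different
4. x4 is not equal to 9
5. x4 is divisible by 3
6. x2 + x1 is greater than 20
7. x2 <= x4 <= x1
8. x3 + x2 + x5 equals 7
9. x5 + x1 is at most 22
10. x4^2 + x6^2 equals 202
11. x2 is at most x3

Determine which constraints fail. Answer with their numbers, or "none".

1. max(3, 9) = 9  true
2. x3 + x6 + x5 = 3 + 11 + 3 = 17  true
3. x3 = x5 = 3, not all different  false
4. x4 = 9, but 9 is required to differ  false
5. 9 / 3 = 3, so 3 divides 9  true
6. x2 + x1 = 1 + 20 = 21; 21 > 20  true
7. values 1 <= 9 <= 20  true
8. x3 + x2 + x5 = 3 + 1 + 3 = 7  true
9. x5 + x1 = 3 + 20 = 23; 23 > 22, bound 22 not met  false
10. x4^2 + x6^2 = 9^2 + 11^2 = 81 + 121 = 202  true
11. x2 = 1, x3 = 3; 1 ≤ 3  true

Constraints 3, 4, and 9 are violated.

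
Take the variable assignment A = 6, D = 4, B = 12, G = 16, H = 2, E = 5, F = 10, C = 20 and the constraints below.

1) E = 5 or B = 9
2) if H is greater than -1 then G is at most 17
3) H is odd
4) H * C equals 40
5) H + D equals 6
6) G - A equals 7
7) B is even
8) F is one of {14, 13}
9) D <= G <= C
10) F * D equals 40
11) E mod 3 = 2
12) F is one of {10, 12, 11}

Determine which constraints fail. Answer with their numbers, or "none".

1) E = 5 = 5 (first disjunct)  ✓
2) H = 2 > -1, so we need G ≤ 17; G = 16 ≤ 17  ✓
3) H = 2 is even  ✗
4) H * C = 2 * 20 = 40  ✓
5) H + D = 2 + 4 = 6  ✓
6) G - A = 16 - 6 = 10, not 7  ✗
7) B = 12 is even  ✓
8) F = 10 is not in {14, 13}  ✗
9) values 4 <= 16 <= 20  ✓
10) F * D = 10 * 4 = 40  ✓
11) 5 mod 3 = 2  ✓
12) F = 10 is in {10, 12, 11}  ✓

Violated: 3, 6, and 8.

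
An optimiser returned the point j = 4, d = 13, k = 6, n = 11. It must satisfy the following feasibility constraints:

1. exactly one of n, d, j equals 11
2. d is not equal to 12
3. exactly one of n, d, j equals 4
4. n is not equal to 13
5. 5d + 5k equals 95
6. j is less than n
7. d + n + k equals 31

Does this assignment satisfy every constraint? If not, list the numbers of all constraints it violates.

No — constraint 7 is not satisfied.

1. n=11, d=13, j=4; 1 of them equals 11 — holds.
2. d = 13, and 13 ≠ 12 — holds.
3. n=11, d=13, j=4; 1 of them equals 4 — holds.
4. n = 11, and 11 ≠ 13 — holds.
5. 5d + 5k = 5(13) + 5(6) = 95 — holds.
6. j = 4, n = 11; 4 < 11 — holds.
7. d + n + k = 13 + 11 + 6 = 30, not 31 — does not hold.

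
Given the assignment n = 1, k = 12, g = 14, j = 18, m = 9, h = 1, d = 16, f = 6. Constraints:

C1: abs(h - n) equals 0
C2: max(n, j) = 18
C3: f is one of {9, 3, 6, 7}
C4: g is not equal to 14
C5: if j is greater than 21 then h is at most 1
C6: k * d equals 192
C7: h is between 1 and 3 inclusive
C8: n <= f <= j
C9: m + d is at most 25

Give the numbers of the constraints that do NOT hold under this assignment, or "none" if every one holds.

No — constraint 4 is not satisfied.

C1: abs(1 - 1) = 0 — holds.
C2: max(1, 18) = 18 — holds.
C3: f = 6 is in {9, 3, 6, 7} — holds.
C4: g = 14, but 14 is required to differ — does not hold.
C5: j = 18, not > 21; antecedent false, conditional vacuously true — holds.
C6: k * d = 12 * 16 = 192 — holds.
C7: h = 1 lies in [1, 3] — holds.
C8: values 1 <= 6 <= 18 — holds.
C9: m + d = 9 + 16 = 25; 25 ≤ 25 — holds.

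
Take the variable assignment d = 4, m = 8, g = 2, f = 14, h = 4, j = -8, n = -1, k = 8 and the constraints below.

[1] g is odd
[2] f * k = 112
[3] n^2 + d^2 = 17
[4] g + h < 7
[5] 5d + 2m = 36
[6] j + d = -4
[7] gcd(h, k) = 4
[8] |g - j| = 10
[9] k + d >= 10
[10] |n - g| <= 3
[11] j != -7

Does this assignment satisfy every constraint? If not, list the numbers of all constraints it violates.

Constraint 1 is violated.

[1] g = 2 is even  ✘
[2] f * k = 14 * 8 = 112  ✔
[3] n^2 + d^2 = (-1)^2 + 4^2 = 1 + 16 = 17  ✔
[4] g + h = 2 + 4 = 6; 6 < 7  ✔
[5] 5d + 2m = 5(4) + 2(8) = 36  ✔
[6] j + d = -8 + 4 = -4  ✔
[7] gcd(4, 8) = 4  ✔
[8] |2 - (-8)| = 10  ✔
[9] k + d = 8 + 4 = 12; 12 ≥ 10  ✔
[10] |-1 - 2| = 3; 3 ≤ 3  ✔
[11] j = -8, and -8 ≠ -7  ✔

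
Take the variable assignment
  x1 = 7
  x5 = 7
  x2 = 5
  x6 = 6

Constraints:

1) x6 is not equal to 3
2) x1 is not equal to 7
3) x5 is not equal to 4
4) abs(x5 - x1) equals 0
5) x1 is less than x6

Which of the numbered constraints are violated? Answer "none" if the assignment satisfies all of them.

Constraints 2 and 5 are violated.

1) x6 = 6, and 6 ≠ 3 — satisfied.
2) x1 = 7, but 7 is required to differ — violated.
3) x5 = 7, and 7 ≠ 4 — satisfied.
4) abs(7 - 7) = 0 — satisfied.
5) x1 = 7, x6 = 6; 7 ≥ 6 (want <) — violated.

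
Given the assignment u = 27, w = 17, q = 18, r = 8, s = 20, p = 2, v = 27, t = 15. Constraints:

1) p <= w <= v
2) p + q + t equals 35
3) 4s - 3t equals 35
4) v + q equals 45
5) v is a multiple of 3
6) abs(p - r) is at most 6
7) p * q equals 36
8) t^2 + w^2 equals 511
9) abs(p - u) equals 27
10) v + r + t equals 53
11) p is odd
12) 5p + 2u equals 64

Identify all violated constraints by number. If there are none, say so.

No — constraints 8, 9, 10, and 11 are not satisfied.

1) values 2 <= 17 <= 27 — OK.
2) p + q + t = 2 + 18 + 15 = 35 — OK.
3) 4s - 3t = 4(20) - 3(15) = 35 — OK.
4) v + q = 27 + 18 = 45 — OK.
5) 27 / 3 = 9, so 3 divides 27 — OK.
6) abs(2 - 8) = 6; 6 ≤ 6 — OK.
7) p * q = 2 * 18 = 36 — OK.
8) t^2 + w^2 = 15^2 + 17^2 = 225 + 289 = 514, not 511 — violated.
9) abs(2 - 27) = 25, not 27 — violated.
10) v + r + t = 27 + 8 + 15 = 50, not 53 — violated.
11) p = 2 is even — violated.
12) 5p + 2u = 5(2) + 2(27) = 64 — OK.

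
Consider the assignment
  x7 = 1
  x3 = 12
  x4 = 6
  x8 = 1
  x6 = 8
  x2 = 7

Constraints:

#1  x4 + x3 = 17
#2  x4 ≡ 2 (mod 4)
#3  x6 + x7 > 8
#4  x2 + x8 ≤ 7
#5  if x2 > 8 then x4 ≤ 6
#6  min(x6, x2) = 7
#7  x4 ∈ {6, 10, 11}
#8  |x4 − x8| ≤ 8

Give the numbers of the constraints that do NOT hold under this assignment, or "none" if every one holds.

Constraints 1, 4 do not hold.

#1 x4 + x3 = 6 + 12 = 18, not 17  ✗
#2 6 mod 4 = 2  ✓
#3 x6 + x7 = 8 + 1 = 9; 9 > 8  ✓
#4 x2 + x8 = 7 + 1 = 8; 8 > 7, bound 7 not met  ✗
#5 x2 = 7, not > 8; antecedent false, conditional vacuously true  ✓
#6 min(8, 7) = 7  ✓
#7 x4 = 6 is in {6, 10, 11}  ✓
#8 |6 − 1| = 5; 5 ≤ 8  ✓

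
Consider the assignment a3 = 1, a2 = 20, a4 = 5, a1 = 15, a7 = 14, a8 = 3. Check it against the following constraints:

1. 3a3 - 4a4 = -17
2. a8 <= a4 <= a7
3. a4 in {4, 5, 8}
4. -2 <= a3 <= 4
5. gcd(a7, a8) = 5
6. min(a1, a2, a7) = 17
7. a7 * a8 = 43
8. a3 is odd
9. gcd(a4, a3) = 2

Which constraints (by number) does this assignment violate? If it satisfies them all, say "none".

No — constraints 5, 6, 7, and 9 are not satisfied.

1. 3a3 - 4a4 = 3(1) - 4(5) = -17 — satisfied.
2. values 3 <= 5 <= 14 — satisfied.
3. a4 = 5 is in {4, 5, 8} — satisfied.
4. a3 = 1 lies in [-2, 4] — satisfied.
5. gcd(14, 3) = 1, not 5 — violated.
6. min(15, 20, 14) = 14, not 17 — violated.
7. a7 * a8 = 14 * 3 = 42, not 43 — violated.
8. a3 = 1 is odd — satisfied.
9. gcd(5, 1) = 1, not 2 — violated.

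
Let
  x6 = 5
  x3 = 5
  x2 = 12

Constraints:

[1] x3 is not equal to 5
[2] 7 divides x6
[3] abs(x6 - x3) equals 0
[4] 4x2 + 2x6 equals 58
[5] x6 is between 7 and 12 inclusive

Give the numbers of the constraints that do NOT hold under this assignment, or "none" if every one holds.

[1] x3 = 5, but 5 is required to differ  FAIL
[2] 5 = 7*0 + 5, so 7 does not divide 5  FAIL
[3] abs(5 - 5) = 0  OK
[4] 4x2 + 2x6 = 4(12) + 2(5) = 58  OK
[5] x6 = 5 is outside [7, 12]  FAIL

Constraints 1, 2, and 5 are violated.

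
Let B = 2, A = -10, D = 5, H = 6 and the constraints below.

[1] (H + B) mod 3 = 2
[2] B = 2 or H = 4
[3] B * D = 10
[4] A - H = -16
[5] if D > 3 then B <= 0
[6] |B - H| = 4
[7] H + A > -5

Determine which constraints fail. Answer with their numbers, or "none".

No — constraint 5 is not satisfied.

[1] H + B = 8; 8 mod 3 = 2  OK
[2] B = 2 = 2 (first disjunct)  OK
[3] B * D = 2 * 5 = 10  OK
[4] A - H = -10 - 6 = -16  OK
[5] D = 5 > 3, so we need B ≤ 0; but B = 2 > 0  FAIL
[6] |2 - 6| = 4  OK
[7] H + A = 6 + (-10) = -4; -4 > -5  OK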